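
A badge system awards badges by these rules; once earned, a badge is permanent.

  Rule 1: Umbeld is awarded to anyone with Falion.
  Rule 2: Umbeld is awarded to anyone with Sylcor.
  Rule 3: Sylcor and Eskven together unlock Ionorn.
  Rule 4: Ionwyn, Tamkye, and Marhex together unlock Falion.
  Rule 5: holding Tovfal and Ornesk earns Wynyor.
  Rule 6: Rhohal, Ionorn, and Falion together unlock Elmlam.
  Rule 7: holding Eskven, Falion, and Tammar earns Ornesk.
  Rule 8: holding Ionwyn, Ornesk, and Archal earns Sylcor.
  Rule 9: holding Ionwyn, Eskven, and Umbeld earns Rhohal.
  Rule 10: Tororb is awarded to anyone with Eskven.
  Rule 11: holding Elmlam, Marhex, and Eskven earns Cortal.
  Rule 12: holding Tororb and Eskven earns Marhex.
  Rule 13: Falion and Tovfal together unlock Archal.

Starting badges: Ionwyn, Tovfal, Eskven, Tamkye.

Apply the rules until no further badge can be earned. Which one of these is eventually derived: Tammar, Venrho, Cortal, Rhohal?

With Eskven, Tororb is earned (Rule 10).
With Tororb and Eskven, Marhex is earned (Rule 12).
With Ionwyn, Tamkye, and Marhex, Falion is earned (Rule 4).
With Falion, Umbeld is earned (Rule 1).
With Ionwyn, Eskven, and Umbeld, Rhohal is earned (Rule 9).
No rule produces Venrho, and it is not given. Cortal would need Elmlam, Marhex, and Eskven (Rule 11), but Elmlam is never earned. No rule produces Tammar, and it is not given.

Rhohal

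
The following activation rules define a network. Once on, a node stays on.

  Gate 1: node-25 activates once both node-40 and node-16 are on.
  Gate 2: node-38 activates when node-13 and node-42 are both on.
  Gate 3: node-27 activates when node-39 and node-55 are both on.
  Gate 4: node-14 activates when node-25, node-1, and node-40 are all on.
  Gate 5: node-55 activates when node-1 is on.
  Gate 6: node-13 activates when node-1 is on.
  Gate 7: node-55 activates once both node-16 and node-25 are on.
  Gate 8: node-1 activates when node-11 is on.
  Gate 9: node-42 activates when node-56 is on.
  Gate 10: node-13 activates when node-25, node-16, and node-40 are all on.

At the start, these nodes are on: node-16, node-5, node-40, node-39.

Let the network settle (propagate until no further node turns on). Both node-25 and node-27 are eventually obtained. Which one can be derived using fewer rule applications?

node-25

node-25: Gate 1: node-40 and node-16 on → node-25 on. [1 rule application]
node-27: Gate 1: node-40 and node-16 on → node-25 on. Gate 7: node-16 and node-25 on → node-55 on. node-39 and node-55 are on, so node-27 activates (Gate 3). [3 rule applications]
node-25 needs fewer.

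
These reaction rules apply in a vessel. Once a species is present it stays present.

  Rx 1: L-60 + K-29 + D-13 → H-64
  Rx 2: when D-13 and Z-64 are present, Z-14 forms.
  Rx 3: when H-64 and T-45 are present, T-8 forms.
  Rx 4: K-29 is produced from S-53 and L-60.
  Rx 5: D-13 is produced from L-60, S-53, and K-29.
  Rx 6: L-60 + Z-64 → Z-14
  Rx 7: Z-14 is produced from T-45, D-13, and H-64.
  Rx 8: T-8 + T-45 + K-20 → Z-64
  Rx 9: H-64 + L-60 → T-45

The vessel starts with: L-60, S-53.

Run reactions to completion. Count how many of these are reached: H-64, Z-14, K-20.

S-53 and L-60 present → K-29 forms (Rx 4).
L-60, S-53, and K-29 present → D-13 forms (Rx 5).
L-60, K-29, and D-13 present → H-64 forms (Rx 1).
H-64 and L-60 present → T-45 forms (Rx 9).
T-45, D-13, and H-64 present → Z-14 forms (Rx 7).
H-64: reached.
Z-14: reached.
No rule produces K-20, and it is not given.
Reached: H-64 and Z-14 — 2 of the 3.

2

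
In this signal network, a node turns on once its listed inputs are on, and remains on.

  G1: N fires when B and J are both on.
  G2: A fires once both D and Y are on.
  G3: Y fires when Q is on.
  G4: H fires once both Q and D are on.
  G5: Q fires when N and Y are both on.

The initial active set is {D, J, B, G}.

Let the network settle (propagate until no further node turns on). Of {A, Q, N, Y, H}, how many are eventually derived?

G1: B and J on → N on.
A would need D and Y (G2), but Y never turns on.
Q would need N and Y (G5), but Y never turns on.
N: reached.
Y would need Q (G3), but Q never turns on.
H would need Q and D (G4), but Q never turns on.
Reached: N — 1 of the 5.

1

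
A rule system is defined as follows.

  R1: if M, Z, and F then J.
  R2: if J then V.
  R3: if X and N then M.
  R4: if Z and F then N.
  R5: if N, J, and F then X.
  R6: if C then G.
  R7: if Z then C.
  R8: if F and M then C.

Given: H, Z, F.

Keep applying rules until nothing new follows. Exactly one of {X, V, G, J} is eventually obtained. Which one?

G

From Z, R7 gives C.
From C, R6 gives G.
X would need N, J, and F (R5), but J is never established. J would need M, Z, and F (R1), but M is never established. V would need J (R2), but J is never established.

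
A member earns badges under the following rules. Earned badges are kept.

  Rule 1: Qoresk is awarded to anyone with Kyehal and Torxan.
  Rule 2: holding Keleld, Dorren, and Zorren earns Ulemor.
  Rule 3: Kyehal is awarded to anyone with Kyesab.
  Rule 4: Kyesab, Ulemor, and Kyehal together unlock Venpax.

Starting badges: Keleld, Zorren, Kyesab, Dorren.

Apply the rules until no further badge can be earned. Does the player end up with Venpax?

With Kyesab, Kyehal is earned (Rule 3).
With Keleld, Dorren, and Zorren, Ulemor is earned (Rule 2).
With Kyesab, Ulemor, and Kyehal, Venpax is earned (Rule 4).

Yes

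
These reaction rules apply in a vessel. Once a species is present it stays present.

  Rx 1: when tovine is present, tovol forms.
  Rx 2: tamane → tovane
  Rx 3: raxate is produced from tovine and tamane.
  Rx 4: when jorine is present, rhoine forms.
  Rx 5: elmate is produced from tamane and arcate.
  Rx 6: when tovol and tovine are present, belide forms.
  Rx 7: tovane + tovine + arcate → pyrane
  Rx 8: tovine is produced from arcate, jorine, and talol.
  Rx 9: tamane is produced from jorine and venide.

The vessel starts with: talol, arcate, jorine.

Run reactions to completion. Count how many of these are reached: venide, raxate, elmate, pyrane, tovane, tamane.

0

No rule produces venide, and it is not given.
raxate would need tovine and tamane (Rx 3), but tamane never forms.
elmate would need tamane and arcate (Rx 5), but tamane never forms.
pyrane would need tovane, tovine, and arcate (Rx 7), but tovane never forms.
tovane would need tamane (Rx 2), but tamane never forms.
tamane would need jorine and venide (Rx 9), but venide never forms.
None of the 6 are reached.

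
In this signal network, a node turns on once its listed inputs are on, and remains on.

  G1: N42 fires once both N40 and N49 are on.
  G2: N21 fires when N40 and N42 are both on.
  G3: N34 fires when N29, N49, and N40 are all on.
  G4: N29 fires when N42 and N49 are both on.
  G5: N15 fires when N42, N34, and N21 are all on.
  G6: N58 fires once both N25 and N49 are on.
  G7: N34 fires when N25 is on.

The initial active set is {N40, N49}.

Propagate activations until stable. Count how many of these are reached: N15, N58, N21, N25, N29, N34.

G1: N40 and N49 on → N42 on.
G2: N40 and N42 on → N21 on.
N42 and N49 are on, so N29 fires (G4).
N29, N49, and N40 are on, so N34 fires (G3).
N42, N34, and N21 are on, so N15 fires (G5).
N15: reached.
N58 would need N25 and N49 (G6), but N25 never turns on.
N21: reached.
No rule produces N25, and it is not given.
N29: reached.
N34: reached.
Reached: N15, N21, N29, and N34 — 4 of the 6.

4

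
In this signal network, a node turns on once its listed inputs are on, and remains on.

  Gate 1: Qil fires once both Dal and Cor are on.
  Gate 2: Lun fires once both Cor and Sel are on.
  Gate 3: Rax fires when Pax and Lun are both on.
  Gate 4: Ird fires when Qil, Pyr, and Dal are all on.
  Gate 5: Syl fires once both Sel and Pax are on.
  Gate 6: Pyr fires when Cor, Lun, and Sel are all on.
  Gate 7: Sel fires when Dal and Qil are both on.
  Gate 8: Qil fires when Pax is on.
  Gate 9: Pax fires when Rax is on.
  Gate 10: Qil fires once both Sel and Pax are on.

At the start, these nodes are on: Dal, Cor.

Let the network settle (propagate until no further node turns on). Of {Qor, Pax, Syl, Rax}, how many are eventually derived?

0

No rule produces Qor, and it is not given.
Pax would need Rax (Gate 9), but Rax never turns on.
Syl would need Sel and Pax (Gate 5), but Pax never turns on.
Rax would need Pax and Lun (Gate 3), but Pax never turns on.
None of the 4 are reached.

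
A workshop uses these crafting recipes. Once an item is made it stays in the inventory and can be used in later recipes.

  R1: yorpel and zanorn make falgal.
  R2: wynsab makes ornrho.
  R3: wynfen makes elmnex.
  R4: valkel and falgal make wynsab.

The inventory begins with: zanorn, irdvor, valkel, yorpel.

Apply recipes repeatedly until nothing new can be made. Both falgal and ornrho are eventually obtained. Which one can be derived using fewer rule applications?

falgal

falgal: Using R1, yorpel and zanorn make falgal. [1 rule application]
ornrho: yorpel and zanorn → falgal (R1). valkel and falgal → wynsab (R4). wynsab → ornrho (R2). [3 rule applications]
falgal needs fewer.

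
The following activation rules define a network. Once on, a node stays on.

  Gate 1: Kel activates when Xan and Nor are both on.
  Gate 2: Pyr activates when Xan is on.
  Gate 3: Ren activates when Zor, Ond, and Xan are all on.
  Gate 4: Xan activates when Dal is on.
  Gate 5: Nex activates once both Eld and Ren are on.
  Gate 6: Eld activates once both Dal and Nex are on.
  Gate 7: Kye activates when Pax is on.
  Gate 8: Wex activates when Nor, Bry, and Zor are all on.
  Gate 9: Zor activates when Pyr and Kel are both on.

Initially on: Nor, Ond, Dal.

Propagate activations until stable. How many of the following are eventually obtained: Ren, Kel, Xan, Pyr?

4

Dal is on, so Xan activates (Gate 4).
Xan is on, so Pyr activates (Gate 2).
Xan and Nor are on, so Kel activates (Gate 1).
Gate 9: Pyr and Kel on → Zor on.
Zor, Ond, and Xan are on, so Ren activates (Gate 3).
Ren: reached.
Kel: reached.
Xan: reached.
Pyr: reached.
All 4 are reached.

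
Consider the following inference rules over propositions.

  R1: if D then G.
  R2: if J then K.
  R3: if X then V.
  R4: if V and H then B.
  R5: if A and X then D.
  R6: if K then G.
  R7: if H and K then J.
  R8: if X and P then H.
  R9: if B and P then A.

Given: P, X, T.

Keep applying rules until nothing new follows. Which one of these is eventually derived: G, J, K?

From X and P, R8 gives H.
From X, R3 gives V.
V and H hold, so B follows (R4).
From B and P, R9 gives A.
A and X hold, so D follows (R5).
D holds, so G follows (R1).
K would need J (R2), but J is never established. J would need H and K (R7), but K is never established.

G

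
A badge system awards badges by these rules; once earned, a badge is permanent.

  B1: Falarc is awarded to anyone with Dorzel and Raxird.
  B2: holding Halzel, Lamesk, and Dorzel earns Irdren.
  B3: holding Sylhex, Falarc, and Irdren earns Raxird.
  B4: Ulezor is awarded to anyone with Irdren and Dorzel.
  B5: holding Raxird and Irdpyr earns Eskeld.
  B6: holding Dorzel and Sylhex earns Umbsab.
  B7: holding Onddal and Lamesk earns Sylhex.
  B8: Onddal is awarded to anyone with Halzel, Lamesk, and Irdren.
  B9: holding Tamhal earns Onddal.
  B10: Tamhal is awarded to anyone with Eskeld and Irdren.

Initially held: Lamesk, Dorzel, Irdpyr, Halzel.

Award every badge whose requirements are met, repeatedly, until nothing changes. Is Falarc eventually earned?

Falarc would need Dorzel and Raxird (B1), but Raxird is never earned.

No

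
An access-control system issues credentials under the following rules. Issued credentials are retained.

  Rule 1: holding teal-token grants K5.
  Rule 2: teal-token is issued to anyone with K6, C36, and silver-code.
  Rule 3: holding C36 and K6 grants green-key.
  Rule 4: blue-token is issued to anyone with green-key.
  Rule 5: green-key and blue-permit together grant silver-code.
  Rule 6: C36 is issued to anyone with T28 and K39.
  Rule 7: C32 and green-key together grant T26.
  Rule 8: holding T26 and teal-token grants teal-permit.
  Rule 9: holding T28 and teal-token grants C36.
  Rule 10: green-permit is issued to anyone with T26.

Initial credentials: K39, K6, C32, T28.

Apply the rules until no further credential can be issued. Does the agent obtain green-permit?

Holding T28 and K39 grants C36 (Rule 6).
Holding C36 and K6 grants green-key (Rule 3).
Holding C32 and green-key grants T26 (Rule 7).
Holding T26 grants green-permit (Rule 10).

Yes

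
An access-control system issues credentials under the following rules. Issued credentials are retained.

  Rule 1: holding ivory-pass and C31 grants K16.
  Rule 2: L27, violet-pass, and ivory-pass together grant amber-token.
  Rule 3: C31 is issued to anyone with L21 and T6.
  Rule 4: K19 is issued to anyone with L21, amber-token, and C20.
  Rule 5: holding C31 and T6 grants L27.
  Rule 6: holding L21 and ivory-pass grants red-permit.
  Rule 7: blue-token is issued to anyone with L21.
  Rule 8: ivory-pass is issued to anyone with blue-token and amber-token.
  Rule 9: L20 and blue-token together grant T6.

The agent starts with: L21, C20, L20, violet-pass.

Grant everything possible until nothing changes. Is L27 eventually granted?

Yes

Holding L21 grants blue-token (Rule 7).
Holding L20 and blue-token grants T6 (Rule 9).
Holding L21 and T6 grants C31 (Rule 3).
Holding C31 and T6 grants L27 (Rule 5).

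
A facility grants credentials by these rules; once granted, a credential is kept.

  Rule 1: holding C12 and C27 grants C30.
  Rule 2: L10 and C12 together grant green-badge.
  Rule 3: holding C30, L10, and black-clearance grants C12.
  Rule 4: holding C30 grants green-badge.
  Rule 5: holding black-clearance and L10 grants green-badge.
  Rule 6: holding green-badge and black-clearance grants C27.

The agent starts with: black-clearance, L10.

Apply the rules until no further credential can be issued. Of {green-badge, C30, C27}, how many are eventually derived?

Holding black-clearance and L10 grants green-badge (Rule 5).
Holding green-badge and black-clearance grants C27 (Rule 6).
green-badge: reached.
C30 would need C12 and C27 (Rule 1), but C12 is never granted.
C27: reached.
Reached: green-badge and C27 — 2 of the 3.

2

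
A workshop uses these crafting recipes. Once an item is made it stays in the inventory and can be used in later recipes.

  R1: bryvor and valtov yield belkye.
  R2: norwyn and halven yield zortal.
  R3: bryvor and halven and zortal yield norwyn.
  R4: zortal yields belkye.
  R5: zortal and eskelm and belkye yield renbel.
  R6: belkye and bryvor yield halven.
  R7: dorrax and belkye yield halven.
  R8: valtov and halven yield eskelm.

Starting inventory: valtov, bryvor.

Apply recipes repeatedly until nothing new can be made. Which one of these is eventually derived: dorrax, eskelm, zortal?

eskelm

Using R1, bryvor and valtov make belkye.
belkye and bryvor → halven (R6).
valtov and halven → eskelm (R8).
zortal would need norwyn and halven (R2), but norwyn is never obtained. No rule produces dorrax, and it is not given.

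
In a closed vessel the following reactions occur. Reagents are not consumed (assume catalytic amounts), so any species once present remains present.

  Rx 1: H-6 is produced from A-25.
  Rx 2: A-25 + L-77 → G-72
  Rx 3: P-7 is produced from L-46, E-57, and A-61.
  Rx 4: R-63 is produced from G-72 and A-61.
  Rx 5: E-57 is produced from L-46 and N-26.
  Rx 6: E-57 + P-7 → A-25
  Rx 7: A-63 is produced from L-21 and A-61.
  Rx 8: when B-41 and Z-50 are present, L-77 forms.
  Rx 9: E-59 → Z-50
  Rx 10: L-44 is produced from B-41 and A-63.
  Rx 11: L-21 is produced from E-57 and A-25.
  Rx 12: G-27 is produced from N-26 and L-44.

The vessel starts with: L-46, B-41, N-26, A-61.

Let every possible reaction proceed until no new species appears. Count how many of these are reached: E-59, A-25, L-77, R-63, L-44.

L-46 and N-26 present → E-57 forms (Rx 5).
L-46, E-57, and A-61 present → P-7 forms (Rx 3).
E-57 and P-7 present → A-25 forms (Rx 6).
E-57 and A-25 present → L-21 forms (Rx 11).
L-21 and A-61 present → A-63 forms (Rx 7).
B-41 and A-63 present → L-44 forms (Rx 10).
No rule produces E-59, and it is not given.
A-25: reached.
L-77 would need B-41 and Z-50 (Rx 8), but Z-50 never forms.
R-63 would need G-72 and A-61 (Rx 4), but G-72 never forms.
L-44: reached.
Reached: A-25 and L-44 — 2 of the 5.

2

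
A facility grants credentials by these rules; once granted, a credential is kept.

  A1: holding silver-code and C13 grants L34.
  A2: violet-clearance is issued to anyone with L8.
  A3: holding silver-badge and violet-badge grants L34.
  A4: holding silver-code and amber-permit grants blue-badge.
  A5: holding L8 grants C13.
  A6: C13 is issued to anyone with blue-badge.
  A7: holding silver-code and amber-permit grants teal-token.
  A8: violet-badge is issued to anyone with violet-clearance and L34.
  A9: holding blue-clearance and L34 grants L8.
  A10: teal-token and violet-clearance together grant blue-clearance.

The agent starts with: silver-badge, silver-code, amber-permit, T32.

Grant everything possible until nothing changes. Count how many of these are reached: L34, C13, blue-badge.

Holding silver-code and amber-permit grants blue-badge (A4).
Holding blue-badge grants C13 (A6).
Holding silver-code and C13 grants L34 (A1).
L34: reached.
C13: reached.
blue-badge: reached.
All 3 are reached.

3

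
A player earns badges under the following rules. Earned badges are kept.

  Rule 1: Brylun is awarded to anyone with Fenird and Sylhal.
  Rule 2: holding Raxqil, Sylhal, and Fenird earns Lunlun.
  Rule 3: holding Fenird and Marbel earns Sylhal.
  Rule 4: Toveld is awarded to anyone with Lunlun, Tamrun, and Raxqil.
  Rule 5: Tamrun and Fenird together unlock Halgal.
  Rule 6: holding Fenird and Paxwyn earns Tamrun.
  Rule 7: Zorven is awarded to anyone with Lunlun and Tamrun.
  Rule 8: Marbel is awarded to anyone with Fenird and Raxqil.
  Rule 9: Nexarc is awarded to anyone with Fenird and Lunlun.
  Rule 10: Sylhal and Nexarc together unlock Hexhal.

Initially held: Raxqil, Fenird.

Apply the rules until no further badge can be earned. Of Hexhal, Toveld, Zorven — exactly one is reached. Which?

With Fenird and Raxqil, Marbel is earned (Rule 8).
With Fenird and Marbel, Sylhal is earned (Rule 3).
With Raxqil, Sylhal, and Fenird, Lunlun is earned (Rule 2).
With Fenird and Lunlun, Nexarc is earned (Rule 9).
With Sylhal and Nexarc, Hexhal is earned (Rule 10).
Zorven would need Lunlun and Tamrun (Rule 7), but Tamrun is never earned. Toveld would need Lunlun, Tamrun, and Raxqil (Rule 4), but Tamrun is never earned.

Hexhal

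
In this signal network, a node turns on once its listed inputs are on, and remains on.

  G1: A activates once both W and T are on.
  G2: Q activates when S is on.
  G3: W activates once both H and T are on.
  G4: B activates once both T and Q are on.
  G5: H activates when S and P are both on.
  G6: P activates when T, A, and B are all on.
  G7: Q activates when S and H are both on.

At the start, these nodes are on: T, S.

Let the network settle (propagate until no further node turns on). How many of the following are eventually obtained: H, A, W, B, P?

S is on, so Q activates (G2).
G4: T and Q on → B on.
H would need S and P (G5), but P never turns on.
A would need W and T (G1), but W never turns on.
W would need H and T (G3), but H never turns on.
B: reached.
P would need T, A, and B (G6), but A never turns on.
Reached: B — 1 of the 5.

1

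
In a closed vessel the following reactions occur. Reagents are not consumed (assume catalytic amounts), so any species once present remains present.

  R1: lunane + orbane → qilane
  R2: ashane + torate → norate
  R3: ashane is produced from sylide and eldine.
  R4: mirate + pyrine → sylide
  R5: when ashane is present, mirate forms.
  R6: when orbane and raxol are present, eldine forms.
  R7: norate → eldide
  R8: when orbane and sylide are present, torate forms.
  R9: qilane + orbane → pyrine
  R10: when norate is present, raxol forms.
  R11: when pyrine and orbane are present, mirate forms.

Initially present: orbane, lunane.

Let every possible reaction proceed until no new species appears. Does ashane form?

ashane would need sylide and eldine (R3), but eldine never forms.

No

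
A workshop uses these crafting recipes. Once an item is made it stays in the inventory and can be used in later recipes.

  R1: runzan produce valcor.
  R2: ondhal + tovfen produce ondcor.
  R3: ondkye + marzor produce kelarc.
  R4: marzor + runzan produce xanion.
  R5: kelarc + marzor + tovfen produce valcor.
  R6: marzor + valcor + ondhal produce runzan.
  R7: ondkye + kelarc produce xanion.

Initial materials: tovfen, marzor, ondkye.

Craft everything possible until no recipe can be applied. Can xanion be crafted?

Using R3, ondkye and marzor make kelarc.
Using R7, ondkye and kelarc make xanion.

Yes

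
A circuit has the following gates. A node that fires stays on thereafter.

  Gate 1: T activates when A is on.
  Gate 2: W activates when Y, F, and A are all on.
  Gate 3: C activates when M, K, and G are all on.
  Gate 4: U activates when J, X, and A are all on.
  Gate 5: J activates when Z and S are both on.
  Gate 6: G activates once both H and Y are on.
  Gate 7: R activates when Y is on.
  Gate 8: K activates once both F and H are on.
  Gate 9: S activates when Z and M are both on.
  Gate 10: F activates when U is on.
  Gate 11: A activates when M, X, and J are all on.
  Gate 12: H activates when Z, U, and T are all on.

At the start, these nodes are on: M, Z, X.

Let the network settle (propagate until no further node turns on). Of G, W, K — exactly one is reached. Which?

K

Z and M are on, so S activates (Gate 9).
Gate 5: Z and S on → J on.
Gate 11: M, X, and J on → A on.
Gate 4: J, X, and A on → U on.
A is on, so T activates (Gate 1).
Gate 12: Z, U, and T on → H on.
U is on, so F activates (Gate 10).
Gate 8: F and H on → K on.
G would need H and Y (Gate 6), but Y never turns on. W would need Y, F, and A (Gate 2), but Y never turns on.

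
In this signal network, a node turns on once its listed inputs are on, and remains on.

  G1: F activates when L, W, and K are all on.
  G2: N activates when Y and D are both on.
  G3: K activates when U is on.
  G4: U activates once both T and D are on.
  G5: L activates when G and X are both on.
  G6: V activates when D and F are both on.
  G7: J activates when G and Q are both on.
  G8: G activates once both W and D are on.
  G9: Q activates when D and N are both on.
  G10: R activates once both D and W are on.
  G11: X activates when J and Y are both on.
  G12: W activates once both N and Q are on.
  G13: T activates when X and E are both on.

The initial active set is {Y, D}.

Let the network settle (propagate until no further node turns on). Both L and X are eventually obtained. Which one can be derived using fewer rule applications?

X

X: Y and D are on, so N activates (G2). D and N are on, so Q activates (G9). N and Q are on, so W activates (G12). G8: W and D on → G on. G and Q are on, so J activates (G7). G11: J and Y on → X on. [6 rule applications]
L: Y and D are on, so N activates (G2). D and N are on, so Q activates (G9). N and Q are on, so W activates (G12). W and D are on, so G activates (G8). G and Q are on, so J activates (G7). G11: J and Y on → X on. G and X are on, so L activates (G5). [7 rule applications]
X needs fewer.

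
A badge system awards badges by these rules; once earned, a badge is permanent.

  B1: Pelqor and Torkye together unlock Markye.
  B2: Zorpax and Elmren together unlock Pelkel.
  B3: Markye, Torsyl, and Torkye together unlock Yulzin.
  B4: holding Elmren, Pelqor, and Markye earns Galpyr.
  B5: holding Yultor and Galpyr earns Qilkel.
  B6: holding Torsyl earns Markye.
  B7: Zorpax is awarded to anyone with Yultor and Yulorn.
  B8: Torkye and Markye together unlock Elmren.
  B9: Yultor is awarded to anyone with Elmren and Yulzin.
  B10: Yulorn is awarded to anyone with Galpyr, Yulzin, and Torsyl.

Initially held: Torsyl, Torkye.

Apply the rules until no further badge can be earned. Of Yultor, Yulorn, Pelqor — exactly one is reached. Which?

With Torsyl, Markye is earned (B6).
With Torkye and Markye, Elmren is earned (B8).
With Markye, Torsyl, and Torkye, Yulzin is earned (B3).
With Elmren and Yulzin, Yultor is earned (B9).
No rule produces Pelqor, and it is not given. Yulorn would need Galpyr, Yulzin, and Torsyl (B10), but Galpyr is never earned.

Yultor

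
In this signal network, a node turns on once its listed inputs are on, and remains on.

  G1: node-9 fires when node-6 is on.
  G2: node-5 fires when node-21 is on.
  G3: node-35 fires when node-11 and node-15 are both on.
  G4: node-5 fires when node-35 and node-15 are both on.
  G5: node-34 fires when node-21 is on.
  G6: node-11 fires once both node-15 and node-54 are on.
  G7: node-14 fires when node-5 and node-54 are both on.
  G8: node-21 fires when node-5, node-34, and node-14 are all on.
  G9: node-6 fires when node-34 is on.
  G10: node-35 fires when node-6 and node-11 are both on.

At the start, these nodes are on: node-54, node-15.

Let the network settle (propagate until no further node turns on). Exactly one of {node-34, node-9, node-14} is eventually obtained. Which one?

node-14

node-15 and node-54 are on, so node-11 fires (G6).
G3: node-11 and node-15 on → node-35 on.
G4: node-35 and node-15 on → node-5 on.
node-5 and node-54 are on, so node-14 fires (G7).
node-34 would need node-21 (G5), but node-21 never turns on. node-9 would need node-6 (G1), but node-6 never turns on.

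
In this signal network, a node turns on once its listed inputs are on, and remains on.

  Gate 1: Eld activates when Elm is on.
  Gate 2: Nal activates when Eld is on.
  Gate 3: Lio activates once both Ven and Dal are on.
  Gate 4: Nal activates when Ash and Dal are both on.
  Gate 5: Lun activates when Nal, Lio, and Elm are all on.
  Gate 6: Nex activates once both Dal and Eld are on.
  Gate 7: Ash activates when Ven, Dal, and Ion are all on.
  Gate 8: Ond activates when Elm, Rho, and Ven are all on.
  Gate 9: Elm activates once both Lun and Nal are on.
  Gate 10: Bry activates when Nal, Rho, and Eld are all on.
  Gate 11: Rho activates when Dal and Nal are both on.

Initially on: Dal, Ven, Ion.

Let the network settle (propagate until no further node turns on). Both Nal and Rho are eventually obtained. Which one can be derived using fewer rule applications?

Nal: Ven, Dal, and Ion are on, so Ash activates (Gate 7). Gate 4: Ash and Dal on → Nal on. [2 rule applications]
Rho: Ven, Dal, and Ion are on, so Ash activates (Gate 7). Ash and Dal are on, so Nal activates (Gate 4). Dal and Nal are on, so Rho activates (Gate 11). [3 rule applications]
Nal needs fewer.

Nal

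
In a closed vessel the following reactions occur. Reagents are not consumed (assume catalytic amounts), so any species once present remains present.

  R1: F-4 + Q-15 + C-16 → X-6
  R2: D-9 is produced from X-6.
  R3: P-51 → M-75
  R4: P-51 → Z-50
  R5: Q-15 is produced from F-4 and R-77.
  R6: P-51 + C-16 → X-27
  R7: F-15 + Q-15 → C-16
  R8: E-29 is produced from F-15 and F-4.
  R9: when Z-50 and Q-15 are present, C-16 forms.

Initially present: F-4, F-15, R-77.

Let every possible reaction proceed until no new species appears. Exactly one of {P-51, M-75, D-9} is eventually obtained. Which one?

F-4 and R-77 present → Q-15 forms (R5).
F-15 and Q-15 present → C-16 forms (R7).
F-4, Q-15, and C-16 present → X-6 forms (R1).
X-6 present → D-9 forms (R2).
M-75 would need P-51 (R3), but P-51 never forms. No rule produces P-51, and it is not given.

D-9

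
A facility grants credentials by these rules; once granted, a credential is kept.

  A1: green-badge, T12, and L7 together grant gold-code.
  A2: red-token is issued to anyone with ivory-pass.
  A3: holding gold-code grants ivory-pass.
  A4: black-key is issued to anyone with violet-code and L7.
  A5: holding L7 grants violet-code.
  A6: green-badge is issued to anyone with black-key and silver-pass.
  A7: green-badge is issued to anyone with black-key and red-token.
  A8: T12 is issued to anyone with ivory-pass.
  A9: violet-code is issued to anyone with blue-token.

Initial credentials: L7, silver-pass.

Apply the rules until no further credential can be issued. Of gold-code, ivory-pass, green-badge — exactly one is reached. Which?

green-badge

Holding L7 grants violet-code (A5).
Holding violet-code and L7 grants black-key (A4).
Holding black-key and silver-pass grants green-badge (A6).
gold-code would need green-badge, T12, and L7 (A1), but T12 is never granted. ivory-pass would need gold-code (A3), but gold-code is never granted.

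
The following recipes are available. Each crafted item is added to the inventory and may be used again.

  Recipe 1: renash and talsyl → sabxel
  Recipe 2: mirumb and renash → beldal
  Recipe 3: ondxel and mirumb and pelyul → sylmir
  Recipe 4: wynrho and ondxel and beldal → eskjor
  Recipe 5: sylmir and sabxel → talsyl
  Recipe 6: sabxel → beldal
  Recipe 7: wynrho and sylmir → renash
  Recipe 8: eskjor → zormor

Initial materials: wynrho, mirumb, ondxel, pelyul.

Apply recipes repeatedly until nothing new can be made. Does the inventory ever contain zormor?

Yes

ondxel and mirumb and pelyul → sylmir (Recipe 3).
Using Recipe 7, wynrho and sylmir make renash.
Using Recipe 2, mirumb and renash make beldal.
wynrho and ondxel and beldal → eskjor (Recipe 4).
Using Recipe 8, eskjor makes zormor.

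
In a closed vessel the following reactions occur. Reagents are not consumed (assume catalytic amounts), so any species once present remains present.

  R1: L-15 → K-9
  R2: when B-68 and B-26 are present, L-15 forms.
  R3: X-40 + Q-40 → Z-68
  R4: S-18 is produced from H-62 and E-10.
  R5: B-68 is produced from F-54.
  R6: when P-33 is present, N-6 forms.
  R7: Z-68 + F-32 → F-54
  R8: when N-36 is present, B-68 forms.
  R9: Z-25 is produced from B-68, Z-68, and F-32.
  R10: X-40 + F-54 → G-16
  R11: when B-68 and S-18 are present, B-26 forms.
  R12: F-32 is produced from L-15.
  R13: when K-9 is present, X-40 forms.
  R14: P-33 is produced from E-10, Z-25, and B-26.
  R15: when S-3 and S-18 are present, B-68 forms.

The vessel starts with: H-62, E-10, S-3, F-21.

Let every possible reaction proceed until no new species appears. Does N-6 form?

No

N-6 would need P-33 (R6), but P-33 never forms.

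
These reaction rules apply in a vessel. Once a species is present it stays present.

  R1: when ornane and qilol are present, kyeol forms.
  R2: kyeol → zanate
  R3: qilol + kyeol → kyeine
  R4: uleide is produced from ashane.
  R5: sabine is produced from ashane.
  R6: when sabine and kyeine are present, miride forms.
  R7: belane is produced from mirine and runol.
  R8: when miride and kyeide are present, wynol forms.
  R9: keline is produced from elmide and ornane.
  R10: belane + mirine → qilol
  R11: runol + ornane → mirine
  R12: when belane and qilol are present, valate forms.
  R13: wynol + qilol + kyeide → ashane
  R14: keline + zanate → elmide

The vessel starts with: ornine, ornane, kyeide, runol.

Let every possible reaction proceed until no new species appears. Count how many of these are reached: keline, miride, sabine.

0

keline would need elmide and ornane (R9), but elmide never forms.
miride would need sabine and kyeine (R6), but sabine never forms.
sabine would need ashane (R5), but ashane never forms.
None of the 3 are reached.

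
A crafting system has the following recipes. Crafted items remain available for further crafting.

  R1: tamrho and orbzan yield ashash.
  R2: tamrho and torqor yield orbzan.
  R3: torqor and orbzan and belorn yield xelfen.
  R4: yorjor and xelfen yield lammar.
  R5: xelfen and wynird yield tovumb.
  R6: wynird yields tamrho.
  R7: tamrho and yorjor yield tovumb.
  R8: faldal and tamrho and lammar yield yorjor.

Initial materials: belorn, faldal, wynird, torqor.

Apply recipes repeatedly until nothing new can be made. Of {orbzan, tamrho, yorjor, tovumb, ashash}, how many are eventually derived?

wynird → tamrho (R6).
tamrho and torqor → orbzan (R2).
Using R1, tamrho and orbzan make ashash.
Using R3, torqor, orbzan, and belorn make xelfen.
xelfen and wynird → tovumb (R5).
orbzan: reached.
tamrho: reached.
yorjor would need faldal, tamrho, and lammar (R8), but lammar is never obtained.
tovumb: reached.
ashash: reached.
Reached: orbzan, tamrho, tovumb, and ashash — 4 of the 5.

4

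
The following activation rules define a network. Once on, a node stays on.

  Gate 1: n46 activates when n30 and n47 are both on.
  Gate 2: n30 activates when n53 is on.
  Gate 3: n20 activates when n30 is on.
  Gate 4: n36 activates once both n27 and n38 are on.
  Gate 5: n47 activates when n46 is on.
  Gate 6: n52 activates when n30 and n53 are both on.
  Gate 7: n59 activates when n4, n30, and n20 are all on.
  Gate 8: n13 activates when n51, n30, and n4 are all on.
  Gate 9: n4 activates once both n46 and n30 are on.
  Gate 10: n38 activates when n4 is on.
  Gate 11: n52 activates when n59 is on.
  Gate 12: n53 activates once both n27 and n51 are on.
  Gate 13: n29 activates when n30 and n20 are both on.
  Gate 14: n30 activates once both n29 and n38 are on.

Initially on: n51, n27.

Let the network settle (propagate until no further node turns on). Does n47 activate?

No

n47 would need n46 (Gate 5), but n46 never turns on.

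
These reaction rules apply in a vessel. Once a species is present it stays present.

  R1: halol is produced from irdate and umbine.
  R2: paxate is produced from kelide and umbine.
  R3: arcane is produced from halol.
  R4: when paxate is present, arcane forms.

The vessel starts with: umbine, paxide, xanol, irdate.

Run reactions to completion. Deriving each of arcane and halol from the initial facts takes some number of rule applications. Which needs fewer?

halol: irdate and umbine present → halol forms (R1). [1 rule application]
arcane: irdate and umbine present → halol forms (R1). halol present → arcane forms (R3). [2 rule applications]
halol needs fewer.

halol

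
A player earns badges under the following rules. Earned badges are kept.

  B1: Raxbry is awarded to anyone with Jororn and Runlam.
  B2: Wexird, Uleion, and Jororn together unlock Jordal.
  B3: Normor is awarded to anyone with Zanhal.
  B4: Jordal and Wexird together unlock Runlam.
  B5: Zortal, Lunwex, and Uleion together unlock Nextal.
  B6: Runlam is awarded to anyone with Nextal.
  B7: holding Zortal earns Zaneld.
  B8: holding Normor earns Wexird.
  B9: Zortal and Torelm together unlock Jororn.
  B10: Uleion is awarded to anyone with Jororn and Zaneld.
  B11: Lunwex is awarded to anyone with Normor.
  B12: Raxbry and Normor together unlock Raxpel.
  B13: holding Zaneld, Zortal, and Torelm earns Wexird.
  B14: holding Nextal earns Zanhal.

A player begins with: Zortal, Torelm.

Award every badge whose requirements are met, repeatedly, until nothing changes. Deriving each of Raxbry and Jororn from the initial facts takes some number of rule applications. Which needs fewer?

Jororn: With Zortal and Torelm, Jororn is earned (B9). [1 rule application]
Raxbry: With Zortal, Zaneld is earned (B7). With Zortal and Torelm, Jororn is earned (B9). With Zaneld, Zortal, and Torelm, Wexird is earned (B13). With Jororn and Zaneld, Uleion is earned (B10). With Wexird, Uleion, and Jororn, Jordal is earned (B2). With Jordal and Wexird, Runlam is earned (B4). With Jororn and Runlam, Raxbry is earned (B1). [7 rule applications]
Jororn needs fewer.

Jororn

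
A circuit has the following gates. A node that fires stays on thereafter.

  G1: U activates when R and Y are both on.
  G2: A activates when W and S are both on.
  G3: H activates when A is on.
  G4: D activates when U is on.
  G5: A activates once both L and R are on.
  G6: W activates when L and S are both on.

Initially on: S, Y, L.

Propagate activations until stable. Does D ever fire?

No

D would need U (G4), but U never turns on.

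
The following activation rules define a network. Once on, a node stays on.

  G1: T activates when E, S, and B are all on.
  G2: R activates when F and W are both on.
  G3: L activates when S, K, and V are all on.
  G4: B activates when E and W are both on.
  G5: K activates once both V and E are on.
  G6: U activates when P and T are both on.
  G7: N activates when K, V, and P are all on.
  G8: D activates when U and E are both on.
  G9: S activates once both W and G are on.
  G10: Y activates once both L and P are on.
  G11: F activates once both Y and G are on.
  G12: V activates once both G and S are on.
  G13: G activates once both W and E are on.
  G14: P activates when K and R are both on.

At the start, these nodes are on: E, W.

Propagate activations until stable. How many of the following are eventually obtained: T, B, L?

W and E are on, so G activates (G13).
G4: E and W on → B on.
G9: W and G on → S on.
G12: G and S on → V on.
E, S, and B are on, so T activates (G1).
G5: V and E on → K on.
G3: S, K, and V on → L on.
T: reached.
B: reached.
L: reached.
All 3 are reached.

3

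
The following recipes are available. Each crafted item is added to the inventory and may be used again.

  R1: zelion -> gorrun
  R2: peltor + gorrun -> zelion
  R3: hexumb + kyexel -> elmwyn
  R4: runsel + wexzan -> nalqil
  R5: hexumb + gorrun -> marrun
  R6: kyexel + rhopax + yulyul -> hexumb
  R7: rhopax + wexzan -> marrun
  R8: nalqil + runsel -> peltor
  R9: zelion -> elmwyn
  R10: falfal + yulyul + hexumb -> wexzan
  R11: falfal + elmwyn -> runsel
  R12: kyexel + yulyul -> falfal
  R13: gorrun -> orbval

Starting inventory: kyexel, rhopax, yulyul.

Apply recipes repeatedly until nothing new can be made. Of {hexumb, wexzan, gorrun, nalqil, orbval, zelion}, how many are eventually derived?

Using R12, kyexel and yulyul make falfal.
kyexel + rhopax + yulyul -> hexumb (R6).
falfal + yulyul + hexumb -> wexzan (R10).
hexumb + kyexel -> elmwyn (R3).
Using R11, falfal and elmwyn make runsel.
Using R4, runsel and wexzan make nalqil.
hexumb: reached.
wexzan: reached.
gorrun would need zelion (R1), but zelion is never obtained.
nalqil: reached.
orbval would need gorrun (R13), but gorrun is never obtained.
zelion would need peltor and gorrun (R2), but gorrun is never obtained.
Reached: hexumb, wexzan, and nalqil — 3 of the 6.

3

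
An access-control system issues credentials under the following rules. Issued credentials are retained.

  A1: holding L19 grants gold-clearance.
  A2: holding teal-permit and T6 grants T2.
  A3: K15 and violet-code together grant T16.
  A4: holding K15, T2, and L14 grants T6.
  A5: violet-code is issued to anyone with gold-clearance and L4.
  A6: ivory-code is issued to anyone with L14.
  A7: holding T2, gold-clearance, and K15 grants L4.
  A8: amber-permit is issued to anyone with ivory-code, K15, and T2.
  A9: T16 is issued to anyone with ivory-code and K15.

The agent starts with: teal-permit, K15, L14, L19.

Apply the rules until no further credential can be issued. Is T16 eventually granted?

Holding L14 grants ivory-code (A6).
Holding ivory-code and K15 grants T16 (A9).

Yes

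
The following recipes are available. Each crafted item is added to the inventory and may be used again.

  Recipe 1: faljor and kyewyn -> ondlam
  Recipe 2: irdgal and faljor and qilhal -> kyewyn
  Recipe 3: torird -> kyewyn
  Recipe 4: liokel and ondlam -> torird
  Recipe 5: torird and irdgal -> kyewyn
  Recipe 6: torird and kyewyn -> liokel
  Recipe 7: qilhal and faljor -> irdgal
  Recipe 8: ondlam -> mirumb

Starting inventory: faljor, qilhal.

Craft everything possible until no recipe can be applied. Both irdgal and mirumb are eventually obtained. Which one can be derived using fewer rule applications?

irdgal

irdgal: Using Recipe 7, qilhal and faljor make irdgal. [1 rule application]
mirumb: qilhal and faljor -> irdgal (Recipe 7). irdgal and faljor and qilhal -> kyewyn (Recipe 2). Using Recipe 1, faljor and kyewyn make ondlam. Using Recipe 8, ondlam makes mirumb. [4 rule applications]
irdgal needs fewer.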